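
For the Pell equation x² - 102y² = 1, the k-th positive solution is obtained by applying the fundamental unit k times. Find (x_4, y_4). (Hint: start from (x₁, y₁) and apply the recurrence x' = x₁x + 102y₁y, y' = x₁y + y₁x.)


Step 1: Find the fundamental solution (x₁, y₁) of x² - 102y² = 1.
  Expand √102 as a continued fraction. a₀ = ⌊√102⌋ = 10; iterate m_{k+1} = d_k·a_k − m_k, d_{k+1} = (102 − m_{k+1}²)/d_k, a_{k+1} = ⌊(a₀ + m_{k+1})/d_{k+1}⌋ (starting m₀ = 0, d₀ = 1), with convergents p_k = a_k·p_{k-1} + p_{k-2}, q_k = a_k·q_{k-1} + q_{k-2} (p₋₁ = 1, q₋₁ = 0):
  k = 0: a₀ = 10; p₀/q₀ = 10/1; p₀² − 102·q₀² = 100 − 102 = -2.
  k = 1: m = 10, d = 2, a = ⌊(10 + 10)/2⌋ = 10; p/q = (10·10 + 1)/(10·1 + 0) = 101/10; p² − 102·q² = 10201 − 10200 = 1.
  The first convergent with p² − 102·q² = 1 gives the fundamental solution (x₁, y₁) = (101, 10).
Step 2: Apply the recurrence (x_{n+1}, y_{n+1}) = (x₁x_n + 102y₁y_n, x₁y_n + y₁x_n) repeatedly.
  From (x_1, y_1) = (101, 10): x_2 = 101·101 + 102·10·10 = 20401; y_2 = 101·10 + 10·101 = 2020.
  From (x_2, y_2) = (20401, 2020): x_3 = 101·20401 + 102·10·2020 = 4120901; y_3 = 101·2020 + 10·20401 = 408030.
  From (x_3, y_3) = (4120901, 408030): x_4 = 101·4120901 + 102·10·408030 = 832401601; y_4 = 101·408030 + 10·4120901 = 82420040.
Step 3: Verify x_4² - 102·y_4² = 692892425347363201 - 692892425347363200 = 1 (should be 1). ✓

(x_1, y_1) = (101, 10); (x_4, y_4) = (832401601, 82420040).


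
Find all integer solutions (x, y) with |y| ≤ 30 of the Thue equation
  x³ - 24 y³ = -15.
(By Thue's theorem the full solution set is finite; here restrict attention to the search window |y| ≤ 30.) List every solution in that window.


The equation is x³ - 24y³ = -15. For fixed y, x³ = 24·y³ − 15, so a solution requires the RHS to be a perfect cube.
Strategy: iterate y from -30 to 30, compute RHS = 24·y³ − 15, and check whether it is a (positive or negative) perfect cube.
Check small values of y:
  y = 0: RHS = -15 is not a perfect cube.
  y = 1: RHS = 9 is not a perfect cube.
  y = -1: RHS = -39 is not a perfect cube.
  y = 2: RHS = 177 is not a perfect cube.
  y = -2: RHS = -207 is not a perfect cube.
  y = 3: RHS = 633 is not a perfect cube.
  y = -3: RHS = -663 is not a perfect cube.
Continuing the search up to |y| = 30 finds no solutions either.
No (x, y) in the scanned range satisfies the equation.

No integer solutions with |y| ≤ 30.


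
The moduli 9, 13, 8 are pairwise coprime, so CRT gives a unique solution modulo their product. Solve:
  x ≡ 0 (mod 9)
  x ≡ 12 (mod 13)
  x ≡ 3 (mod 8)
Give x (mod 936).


Moduli 9, 13, 8 are pairwise coprime; by CRT there is a unique solution modulo M = 9 · 13 · 8 = 936.
Solve pairwise, accumulating the modulus:
  Start with x ≡ 0 (mod 9).
  Combine with x ≡ 12 (mod 13): since gcd(9, 13) = 1, we get a unique residue mod 117.
    Write x = 0 + 9·t and substitute into x ≡ 12 (mod 13): 9·t ≡ 12 − 0 = 12 (mod 13).
    The inverse of 9 mod 13 is 3 (since 9·3 = 27 = 2·13 + 1), so t ≡ 3·12 = 36 ≡ 10 (mod 13).
    Then x = 0 + 9·10 = 90, valid modulo lcm(9, 13) = 117: x ≡ 90 (mod 117).
  Combine with x ≡ 3 (mod 8): since gcd(117, 8) = 1, we get a unique residue mod 936.
    Write x = 90 + 117·t and substitute into x ≡ 3 (mod 8): 117·t ≡ 3 − 90 = -87 (mod 8).
    Reduce coefficients mod 8: 5·t ≡ 1 (mod 8).
    The inverse of 5 mod 8 is 5 (since 5·5 = 25 = 3·8 + 1), so t ≡ 5·1 = 5 ≡ 5 (mod 8).
    Then x = 90 + 117·5 = 675, valid modulo lcm(117, 8) = 936: x ≡ 675 (mod 936).
Verify: 675 mod 9 = 0 ✓, 675 mod 13 = 12 ✓, 675 mod 8 = 3 ✓.

x ≡ 675 (mod 936).


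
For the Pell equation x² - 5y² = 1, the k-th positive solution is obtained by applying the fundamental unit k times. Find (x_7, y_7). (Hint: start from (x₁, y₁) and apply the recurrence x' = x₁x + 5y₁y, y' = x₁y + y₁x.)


Step 1: Find the fundamental solution (x₁, y₁) of x² - 5y² = 1.
  Expand √5 as a continued fraction. a₀ = ⌊√5⌋ = 2; iterate m_{k+1} = d_k·a_k − m_k, d_{k+1} = (5 − m_{k+1}²)/d_k, a_{k+1} = ⌊(a₀ + m_{k+1})/d_{k+1}⌋ (starting m₀ = 0, d₀ = 1), with convergents p_k = a_k·p_{k-1} + p_{k-2}, q_k = a_k·q_{k-1} + q_{k-2} (p₋₁ = 1, q₋₁ = 0):
  k = 0: a₀ = 2; p₀/q₀ = 2/1; p₀² − 5·q₀² = 4 − 5 = -1.
  k = 1: m = 2, d = 1, a = ⌊(2 + 2)/1⌋ = 4; p/q = (4·2 + 1)/(4·1 + 0) = 9/4; p² − 5·q² = 81 − 80 = 1.
  The first convergent with p² − 5·q² = 1 gives the fundamental solution (x₁, y₁) = (9, 4).
Step 2: Apply the recurrence (x_{n+1}, y_{n+1}) = (x₁x_n + 5y₁y_n, x₁y_n + y₁x_n) repeatedly.
  From (x_1, y_1) = (9, 4): x_2 = 9·9 + 5·4·4 = 161; y_2 = 9·4 + 4·9 = 72.
  From (x_2, y_2) = (161, 72): x_3 = 9·161 + 5·4·72 = 2889; y_3 = 9·72 + 4·161 = 1292.
  From (x_3, y_3) = (2889, 1292): x_4 = 9·2889 + 5·4·1292 = 51841; y_4 = 9·1292 + 4·2889 = 23184.
  From (x_4, y_4) = (51841, 23184): x_5 = 9·51841 + 5·4·23184 = 930249; y_5 = 9·23184 + 4·51841 = 416020.
  From (x_5, y_5) = (930249, 416020): x_6 = 9·930249 + 5·4·416020 = 16692641; y_6 = 9·416020 + 4·930249 = 7465176.
  From (x_6, y_6) = (16692641, 7465176): x_7 = 9·16692641 + 5·4·7465176 = 299537289; y_7 = 9·7465176 + 4·16692641 = 133957148.
Step 3: Verify x_7² - 5·y_7² = 89722587501469521 - 89722587501469520 = 1 (should be 1). ✓

(x_1, y_1) = (9, 4); (x_7, y_7) = (299537289, 133957148).


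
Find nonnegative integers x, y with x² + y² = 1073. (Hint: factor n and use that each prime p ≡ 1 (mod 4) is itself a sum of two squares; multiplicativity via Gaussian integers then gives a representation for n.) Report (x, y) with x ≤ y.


Step 1: Factor n = 1073 = 29 · 37.
Step 2: Check the mod-4 condition on each prime factor: 29 ≡ 1 (mod 4), exponent 1; 37 ≡ 1 (mod 4), exponent 1.
All primes ≡ 3 (mod 4) appear to even exponent (or don't appear), so by the two-squares theorem n IS expressible as a sum of two squares.
Step 3: Build a representation. Here n = 29 · 37 is a product of primes ≡ 1 (mod 4). Each prime p ≡ 1 (mod 4) is itself a sum of two squares; find a² by testing p − a² for a perfect square:
  29: 29 − 1² = 28, 29 − 2² = 25 = 5² ⇒ 29 = 2² + 5².
  37: 37 − 1² = 36 = 6² ⇒ 37 = 1² + 6².
  Combine using the Brahmagupta–Fibonacci identity (a² + b²)(c² + d²) = (ac − bd)² + (ad + bc)² = (ac + bd)² + (ad − bc)²:
  29 · 37 = 1073: from (2² + 5²)(1² + 6²), take (2·1 − 5·6, 2·6 + 5·1) = (2 − 30, 12 + 5) = (-28, 17); dropping signs (only squares matter) gives (28, 17); check 28² + 17² = 784 + 289 = 1073 ✓.
Step 4: Order so x ≤ y and verify: 17² + 28² = 289 + 784 = 1073 = n. ✓

n = 1073 = 17² + 28² (one valid representation with x ≤ y).


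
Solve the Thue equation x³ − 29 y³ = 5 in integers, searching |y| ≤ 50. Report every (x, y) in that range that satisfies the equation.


The equation is x³ - 29y³ = 5. For fixed y, x³ = 29·y³ + 5, so a solution requires the RHS to be a perfect cube.
Strategy: iterate y from -50 to 50, compute RHS = 29·y³ + 5, and check whether it is a (positive or negative) perfect cube.
Check small values of y:
  y = 0: RHS = 5 is not a perfect cube.
  y = 1: RHS = 34 is not a perfect cube.
  y = -1: RHS = -24 is not a perfect cube.
  y = 2: RHS = 237 is not a perfect cube.
  y = -2: RHS = -227 is not a perfect cube.
  y = 3: RHS = 788 is not a perfect cube.
  y = -3: RHS = -778 is not a perfect cube.
Continuing the search up to |y| = 50 finds no solutions either.
No (x, y) in the scanned range satisfies the equation.

No integer solutions with |y| ≤ 50.


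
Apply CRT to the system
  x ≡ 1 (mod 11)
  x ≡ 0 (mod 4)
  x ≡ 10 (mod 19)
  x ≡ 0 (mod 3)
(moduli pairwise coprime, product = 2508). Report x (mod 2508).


Product of moduli M = 11 · 4 · 19 · 3 = 2508.
Merge one congruence at a time:
  Start: x ≡ 1 (mod 11).
  Combine with x ≡ 0 (mod 4); new modulus lcm = 44.
    Write x = 1 + 11·t and substitute into x ≡ 0 (mod 4): 11·t ≡ 0 − 1 = -1 (mod 4).
    Reduce coefficients mod 4: 3·t ≡ 3 (mod 4).
    The inverse of 3 mod 4 is 3 (since 3·3 = 9 = 2·4 + 1), so t ≡ 3·3 = 9 ≡ 1 (mod 4).
    Then x = 1 + 11·1 = 12, valid modulo lcm(11, 4) = 44: x ≡ 12 (mod 44).
  Combine with x ≡ 10 (mod 19); new modulus lcm = 836.
    Write x = 12 + 44·t and substitute into x ≡ 10 (mod 19): 44·t ≡ 10 − 12 = -2 (mod 19).
    Reduce coefficients mod 19: 6·t ≡ 17 (mod 19).
    The inverse of 6 mod 19 is 16 (since 6·16 = 96 = 5·19 + 1), so t ≡ 16·17 = 272 ≡ 6 (mod 19).
    Then x = 12 + 44·6 = 276, valid modulo lcm(44, 19) = 836: x ≡ 276 (mod 836).
  Combine with x ≡ 0 (mod 3); new modulus lcm = 2508.
    Write x = 276 + 836·t and substitute into x ≡ 0 (mod 3): 836·t ≡ 0 − 276 = -276 (mod 3).
    Reduce coefficients mod 3: 2·t ≡ 0 (mod 3).
    The inverse of 2 mod 3 is 2 (since 2·2 = 4 = 1·3 + 1), so t ≡ 2·0 = 0 ≡ 0 (mod 3).
    Then x = 276 + 836·0 = 276, valid modulo lcm(836, 3) = 2508: x ≡ 276 (mod 2508).
Verify against each original: 276 mod 11 = 1, 276 mod 4 = 0, 276 mod 19 = 10, 276 mod 3 = 0.

x ≡ 276 (mod 2508).


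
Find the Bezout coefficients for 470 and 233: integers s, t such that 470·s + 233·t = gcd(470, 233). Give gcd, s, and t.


Euclidean algorithm on (470, 233) — divide until remainder is 0:
  470 = 2 · 233 + 4
  233 = 58 · 4 + 1
  4 = 4 · 1 + 0
gcd(470, 233) = 1.
Track Bezout coefficients alongside the remainders: start with r₀ = 470 = a·1 + b·0 (s = 1, t = 0) and r₁ = 233 = a·0 + b·1 (s = 0, t = 1); each new remainder r_{k+1} = r_{k-1} − q_k·r_k inherits s_{k+1} = s_{k-1} − q_k·s_k, t_{k+1} = t_{k-1} − q_k·t_k, so r_k = a·s_k + b·t_k at every step:
  q = 2: r = 4, s = 1 − 2·0 = 1, t = 0 − 2·1 = -2  (check: 470·1 + 233·(-2) = 4)
  q = 58: r = 1, s = 0 − 58·1 = -58, t = 1 − 58·(-2) = 117  (check: 470·(-58) + 233·117 = 1)
The row with r = 1 (the gcd) gives the Bezout coefficients s = -58, t = 117.
Result: 470 · (-58) + 233 · (117) = 1.

gcd(470, 233) = 1; s = -58, t = 117 (check: 470·(-58) + 233·117 = 1).


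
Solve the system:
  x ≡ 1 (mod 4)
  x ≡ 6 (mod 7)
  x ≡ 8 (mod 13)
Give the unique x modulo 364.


Moduli 4, 7, 13 are pairwise coprime; by CRT there is a unique solution modulo M = 4 · 7 · 13 = 364.
Solve pairwise, accumulating the modulus:
  Start with x ≡ 1 (mod 4).
  Combine with x ≡ 6 (mod 7): since gcd(4, 7) = 1, we get a unique residue mod 28.
    Write x = 1 + 4·t and substitute into x ≡ 6 (mod 7): 4·t ≡ 6 − 1 = 5 (mod 7).
    The inverse of 4 mod 7 is 2 (since 4·2 = 8 = 1·7 + 1), so t ≡ 2·5 = 10 ≡ 3 (mod 7).
    Then x = 1 + 4·3 = 13, valid modulo lcm(4, 7) = 28: x ≡ 13 (mod 28).
  Combine with x ≡ 8 (mod 13): since gcd(28, 13) = 1, we get a unique residue mod 364.
    Write x = 13 + 28·t and substitute into x ≡ 8 (mod 13): 28·t ≡ 8 − 13 = -5 (mod 13).
    Reduce coefficients mod 13: 2·t ≡ 8 (mod 13).
    The inverse of 2 mod 13 is 7 (since 2·7 = 14 = 1·13 + 1), so t ≡ 7·8 = 56 ≡ 4 (mod 13).
    Then x = 13 + 28·4 = 125, valid modulo lcm(28, 13) = 364: x ≡ 125 (mod 364).
Verify: 125 mod 4 = 1 ✓, 125 mod 7 = 6 ✓, 125 mod 13 = 8 ✓.

x ≡ 125 (mod 364).


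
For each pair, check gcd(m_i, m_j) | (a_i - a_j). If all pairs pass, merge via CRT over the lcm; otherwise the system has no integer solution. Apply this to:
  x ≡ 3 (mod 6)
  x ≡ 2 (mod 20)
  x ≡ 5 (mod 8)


Moduli 6, 20, 8 are not pairwise coprime, so CRT works modulo lcm(m_i) when all pairwise compatibility conditions hold.
Pairwise compatibility: gcd(m_i, m_j) must divide a_i - a_j for every pair.
Merge one congruence at a time:
  Start: x ≡ 3 (mod 6).
  Combine with x ≡ 2 (mod 20): gcd(6, 20) = 2, and 2 - 3 = -1 is NOT divisible by 2.
    ⇒ system is inconsistent (no integer solution).

No solution (the system is inconsistent).


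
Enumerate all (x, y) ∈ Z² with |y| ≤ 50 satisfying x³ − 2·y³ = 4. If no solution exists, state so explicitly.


The equation is x³ - 2y³ = 4. For fixed y, x³ = 2·y³ + 4, so a solution requires the RHS to be a perfect cube.
Strategy: iterate y from -50 to 50, compute RHS = 2·y³ + 4, and check whether it is a (positive or negative) perfect cube.
Check small values of y:
  y = 0: RHS = 4 is not a perfect cube.
  y = 1: RHS = 6 is not a perfect cube.
  y = -1: RHS = 2 is not a perfect cube.
  y = 2: RHS = 20 is not a perfect cube.
  y = -2: RHS = -12 is not a perfect cube.
  y = 3: RHS = 58 is not a perfect cube.
  y = -3: RHS = -50 is not a perfect cube.
Continuing the search up to |y| = 50 finds no solutions either.
No (x, y) in the scanned range satisfies the equation.

No integer solutions with |y| ≤ 50.


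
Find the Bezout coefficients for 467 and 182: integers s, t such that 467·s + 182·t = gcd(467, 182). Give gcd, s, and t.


Euclidean algorithm on (467, 182) — divide until remainder is 0:
  467 = 2 · 182 + 103
  182 = 1 · 103 + 79
  103 = 1 · 79 + 24
  79 = 3 · 24 + 7
  24 = 3 · 7 + 3
  7 = 2 · 3 + 1
  3 = 3 · 1 + 0
gcd(467, 182) = 1.
Track Bezout coefficients alongside the remainders: start with r₀ = 467 = a·1 + b·0 (s = 1, t = 0) and r₁ = 182 = a·0 + b·1 (s = 0, t = 1); each new remainder r_{k+1} = r_{k-1} − q_k·r_k inherits s_{k+1} = s_{k-1} − q_k·s_k, t_{k+1} = t_{k-1} − q_k·t_k, so r_k = a·s_k + b·t_k at every step:
  q = 2: r = 103, s = 1 − 2·0 = 1, t = 0 − 2·1 = -2  (check: 467·1 + 182·(-2) = 103)
  q = 1: r = 79, s = 0 − 1·1 = -1, t = 1 − 1·(-2) = 3  (check: 467·(-1) + 182·3 = 79)
  q = 1: r = 24, s = 1 − 1·(-1) = 2, t = -2 − 1·3 = -5  (check: 467·2 + 182·(-5) = 24)
  q = 3: r = 7, s = -1 − 3·2 = -7, t = 3 − 3·(-5) = 18  (check: 467·(-7) + 182·18 = 7)
  q = 3: r = 3, s = 2 − 3·(-7) = 23, t = -5 − 3·18 = -59  (check: 467·23 + 182·(-59) = 3)
  q = 2: r = 1, s = -7 − 2·23 = -53, t = 18 − 2·(-59) = 136  (check: 467·(-53) + 182·136 = 1)
The row with r = 1 (the gcd) gives the Bezout coefficients s = -53, t = 136.
Result: 467 · (-53) + 182 · (136) = 1.

gcd(467, 182) = 1; s = -53, t = 136 (check: 467·(-53) + 182·136 = 1).


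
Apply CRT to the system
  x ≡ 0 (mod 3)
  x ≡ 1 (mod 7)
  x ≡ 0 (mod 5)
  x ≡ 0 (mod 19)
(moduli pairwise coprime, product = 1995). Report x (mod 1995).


Product of moduli M = 3 · 7 · 5 · 19 = 1995.
Merge one congruence at a time:
  Start: x ≡ 0 (mod 3).
  Combine with x ≡ 1 (mod 7); new modulus lcm = 21.
    Write x = 0 + 3·t and substitute into x ≡ 1 (mod 7): 3·t ≡ 1 − 0 = 1 (mod 7).
    The inverse of 3 mod 7 is 5 (since 3·5 = 15 = 2·7 + 1), so t ≡ 5·1 = 5 ≡ 5 (mod 7).
    Then x = 0 + 3·5 = 15, valid modulo lcm(3, 7) = 21: x ≡ 15 (mod 21).
  Combine with x ≡ 0 (mod 5); new modulus lcm = 105.
    Write x = 15 + 21·t and substitute into x ≡ 0 (mod 5): 21·t ≡ 0 − 15 = -15 (mod 5).
    Reduce coefficients mod 5: 1·t ≡ 0 (mod 5).
    So t ≡ 0 (mod 5).
    Then x = 15 + 21·0 = 15, valid modulo lcm(21, 5) = 105: x ≡ 15 (mod 105).
  Combine with x ≡ 0 (mod 19); new modulus lcm = 1995.
    Write x = 15 + 105·t and substitute into x ≡ 0 (mod 19): 105·t ≡ 0 − 15 = -15 (mod 19).
    Reduce coefficients mod 19: 10·t ≡ 4 (mod 19).
    The inverse of 10 mod 19 is 2 (since 10·2 = 20 = 1·19 + 1), so t ≡ 2·4 = 8 ≡ 8 (mod 19).
    Then x = 15 + 105·8 = 855, valid modulo lcm(105, 19) = 1995: x ≡ 855 (mod 1995).
Verify against each original: 855 mod 3 = 0, 855 mod 7 = 1, 855 mod 5 = 0, 855 mod 19 = 0.

x ≡ 855 (mod 1995).


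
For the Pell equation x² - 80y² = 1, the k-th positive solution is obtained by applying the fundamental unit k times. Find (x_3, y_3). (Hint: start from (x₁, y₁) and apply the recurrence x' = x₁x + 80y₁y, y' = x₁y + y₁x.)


Step 1: Find the fundamental solution (x₁, y₁) of x² - 80y² = 1.
  Expand √80 as a continued fraction. a₀ = ⌊√80⌋ = 8; iterate m_{k+1} = d_k·a_k − m_k, d_{k+1} = (80 − m_{k+1}²)/d_k, a_{k+1} = ⌊(a₀ + m_{k+1})/d_{k+1}⌋ (starting m₀ = 0, d₀ = 1), with convergents p_k = a_k·p_{k-1} + p_{k-2}, q_k = a_k·q_{k-1} + q_{k-2} (p₋₁ = 1, q₋₁ = 0):
  k = 0: a₀ = 8; p₀/q₀ = 8/1; p₀² − 80·q₀² = 64 − 80 = -16.
  k = 1: m = 8, d = 16, a = ⌊(8 + 8)/16⌋ = 1; p/q = (1·8 + 1)/(1·1 + 0) = 9/1; p² − 80·q² = 81 − 80 = 1.
  The first convergent with p² − 80·q² = 1 gives the fundamental solution (x₁, y₁) = (9, 1).
Step 2: Apply the recurrence (x_{n+1}, y_{n+1}) = (x₁x_n + 80y₁y_n, x₁y_n + y₁x_n) repeatedly.
  From (x_1, y_1) = (9, 1): x_2 = 9·9 + 80·1·1 = 161; y_2 = 9·1 + 1·9 = 18.
  From (x_2, y_2) = (161, 18): x_3 = 9·161 + 80·1·18 = 2889; y_3 = 9·18 + 1·161 = 323.
Step 3: Verify x_3² - 80·y_3² = 8346321 - 8346320 = 1 (should be 1). ✓

(x_1, y_1) = (9, 1); (x_3, y_3) = (2889, 323).


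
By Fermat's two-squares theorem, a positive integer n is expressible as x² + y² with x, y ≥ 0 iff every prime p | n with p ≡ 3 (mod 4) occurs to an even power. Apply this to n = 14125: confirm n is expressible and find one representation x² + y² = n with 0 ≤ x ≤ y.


Step 1: Factor n = 14125 = 5^3 · 113.
Step 2: Check the mod-4 condition on each prime factor: 5 ≡ 1 (mod 4), exponent 3; 113 ≡ 1 (mod 4), exponent 1.
All primes ≡ 3 (mod 4) appear to even exponent (or don't appear), so by the two-squares theorem n IS expressible as a sum of two squares.
Step 3: Build a representation. Group n = k² · m with k = 5 and m = 5 · 113 = 565 (a product of primes ≡ 1 (mod 4)); a representation of m scales to one of n via (k·x)² + (k·y)² = k²(x² + y²). Each prime p ≡ 1 (mod 4) is itself a sum of two squares; find a² by testing p − a² for a perfect square:
  5: 5 − 1² = 4 = 2² ⇒ 5 = 1² + 2².
  113: 113 − 1² = 112, 113 − 2² = 109, 113 − 3² = 104, 113 − 4² = 97, 113 − 5² = 88, 113 − 6² = 77, 113 − 7² = 64 = 8² ⇒ 113 = 7² + 8².
  Combine using the Brahmagupta–Fibonacci identity (a² + b²)(c² + d²) = (ac − bd)² + (ad + bc)² = (ac + bd)² + (ad − bc)²:
  5 · 113 = 565: from (1² + 2²)(7² + 8²), take (1·7 − 2·8, 1·8 + 2·7) = (7 − 16, 8 + 14) = (-9, 22); dropping signs (only squares matter) gives (9, 22); check 9² + 22² = 81 + 484 = 565 ✓.
  Scale by k = 5: (5·9, 5·22) = (45, 110).
Step 4: Order so x ≤ y and verify: 45² + 110² = 2025 + 12100 = 14125 = n. ✓

n = 14125 = 45² + 110² (one valid representation with x ≤ y).


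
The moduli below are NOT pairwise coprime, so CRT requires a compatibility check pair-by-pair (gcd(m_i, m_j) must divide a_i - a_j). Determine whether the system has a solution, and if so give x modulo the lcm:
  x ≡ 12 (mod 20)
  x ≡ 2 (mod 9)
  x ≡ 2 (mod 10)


Moduli 20, 9, 10 are not pairwise coprime, so CRT works modulo lcm(m_i) when all pairwise compatibility conditions hold.
Pairwise compatibility: gcd(m_i, m_j) must divide a_i - a_j for every pair.
Merge one congruence at a time:
  Start: x ≡ 12 (mod 20).
  Combine with x ≡ 2 (mod 9): gcd(20, 9) = 1; 2 - 12 = -10, which IS divisible by 1, so compatible.
    Write x = 12 + 20·t and substitute into x ≡ 2 (mod 9): 20·t ≡ 2 − 12 = -10 (mod 9).
    Reduce coefficients mod 9: 2·t ≡ 8 (mod 9).
    The inverse of 2 mod 9 is 5 (since 2·5 = 10 = 1·9 + 1), so t ≡ 5·8 = 40 ≡ 4 (mod 9).
    Then x = 12 + 20·4 = 92, valid modulo lcm(20, 9) = 180: x ≡ 92 (mod 180).
  Combine with x ≡ 2 (mod 10): gcd(180, 10) = 10; 2 - 92 = -90, which IS divisible by 10, so compatible.
    Write x = 92 + 180·t and substitute into x ≡ 2 (mod 10): 180·t ≡ 2 − 92 = -90 (mod 10).
    Divide the congruence (and modulus) by g = 10: 18·t ≡ -9 (mod 1).
    Modulo 1 every t works; take t = 0.
    Then x = 92 + 180·0 = 92, valid modulo lcm(180, 10) = 180: x ≡ 92 (mod 180).
Verify: 92 mod 20 = 12, 92 mod 9 = 2, 92 mod 10 = 2.

x ≡ 92 (mod 180).


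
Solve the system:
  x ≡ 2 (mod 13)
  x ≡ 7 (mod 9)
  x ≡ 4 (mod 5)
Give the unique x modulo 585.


Moduli 13, 9, 5 are pairwise coprime; by CRT there is a unique solution modulo M = 13 · 9 · 5 = 585.
Solve pairwise, accumulating the modulus:
  Start with x ≡ 2 (mod 13).
  Combine with x ≡ 7 (mod 9): since gcd(13, 9) = 1, we get a unique residue mod 117.
    Write x = 2 + 13·t and substitute into x ≡ 7 (mod 9): 13·t ≡ 7 − 2 = 5 (mod 9).
    Reduce coefficients mod 9: 4·t ≡ 5 (mod 9).
    The inverse of 4 mod 9 is 7 (since 4·7 = 28 = 3·9 + 1), so t ≡ 7·5 = 35 ≡ 8 (mod 9).
    Then x = 2 + 13·8 = 106, valid modulo lcm(13, 9) = 117: x ≡ 106 (mod 117).
  Combine with x ≡ 4 (mod 5): since gcd(117, 5) = 1, we get a unique residue mod 585.
    Write x = 106 + 117·t and substitute into x ≡ 4 (mod 5): 117·t ≡ 4 − 106 = -102 (mod 5).
    Reduce coefficients mod 5: 2·t ≡ 3 (mod 5).
    The inverse of 2 mod 5 is 3 (since 2·3 = 6 = 1·5 + 1), so t ≡ 3·3 = 9 ≡ 4 (mod 5).
    Then x = 106 + 117·4 = 574, valid modulo lcm(117, 5) = 585: x ≡ 574 (mod 585).
Verify: 574 mod 13 = 2 ✓, 574 mod 9 = 7 ✓, 574 mod 5 = 4 ✓.

x ≡ 574 (mod 585).


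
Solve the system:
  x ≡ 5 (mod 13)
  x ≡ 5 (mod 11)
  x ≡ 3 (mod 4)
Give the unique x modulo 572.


Moduli 13, 11, 4 are pairwise coprime; by CRT there is a unique solution modulo M = 13 · 11 · 4 = 572.
Solve pairwise, accumulating the modulus:
  Start with x ≡ 5 (mod 13).
  Combine with x ≡ 5 (mod 11): since gcd(13, 11) = 1, we get a unique residue mod 143.
    Write x = 5 + 13·t and substitute into x ≡ 5 (mod 11): 13·t ≡ 5 − 5 = 0 (mod 11).
    Reduce coefficients mod 11: 2·t ≡ 0 (mod 11).
    The inverse of 2 mod 11 is 6 (since 2·6 = 12 = 1·11 + 1), so t ≡ 6·0 = 0 ≡ 0 (mod 11).
    Then x = 5 + 13·0 = 5, valid modulo lcm(13, 11) = 143: x ≡ 5 (mod 143).
  Combine with x ≡ 3 (mod 4): since gcd(143, 4) = 1, we get a unique residue mod 572.
    Write x = 5 + 143·t and substitute into x ≡ 3 (mod 4): 143·t ≡ 3 − 5 = -2 (mod 4).
    Reduce coefficients mod 4: 3·t ≡ 2 (mod 4).
    The inverse of 3 mod 4 is 3 (since 3·3 = 9 = 2·4 + 1), so t ≡ 3·2 = 6 ≡ 2 (mod 4).
    Then x = 5 + 143·2 = 291, valid modulo lcm(143, 4) = 572: x ≡ 291 (mod 572).
Verify: 291 mod 13 = 5 ✓, 291 mod 11 = 5 ✓, 291 mod 4 = 3 ✓.

x ≡ 291 (mod 572).


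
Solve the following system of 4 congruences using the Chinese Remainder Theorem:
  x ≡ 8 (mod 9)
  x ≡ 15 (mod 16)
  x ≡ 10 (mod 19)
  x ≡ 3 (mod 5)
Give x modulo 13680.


Product of moduli M = 9 · 16 · 19 · 5 = 13680.
Merge one congruence at a time:
  Start: x ≡ 8 (mod 9).
  Combine with x ≡ 15 (mod 16); new modulus lcm = 144.
    Write x = 8 + 9·t and substitute into x ≡ 15 (mod 16): 9·t ≡ 15 − 8 = 7 (mod 16).
    The inverse of 9 mod 16 is 9 (since 9·9 = 81 = 5·16 + 1), so t ≡ 9·7 = 63 ≡ 15 (mod 16).
    Then x = 8 + 9·15 = 143, valid modulo lcm(9, 16) = 144: x ≡ 143 (mod 144).
  Combine with x ≡ 10 (mod 19); new modulus lcm = 2736.
    Write x = 143 + 144·t and substitute into x ≡ 10 (mod 19): 144·t ≡ 10 − 143 = -133 (mod 19).
    Reduce coefficients mod 19: 11·t ≡ 0 (mod 19).
    The inverse of 11 mod 19 is 7 (since 11·7 = 77 = 4·19 + 1), so t ≡ 7·0 = 0 ≡ 0 (mod 19).
    Then x = 143 + 144·0 = 143, valid modulo lcm(144, 19) = 2736: x ≡ 143 (mod 2736).
  Combine with x ≡ 3 (mod 5); new modulus lcm = 13680.
    Write x = 143 + 2736·t and substitute into x ≡ 3 (mod 5): 2736·t ≡ 3 − 143 = -140 (mod 5).
    Reduce coefficients mod 5: 1·t ≡ 0 (mod 5).
    So t ≡ 0 (mod 5).
    Then x = 143 + 2736·0 = 143, valid modulo lcm(2736, 5) = 13680: x ≡ 143 (mod 13680).
Verify against each original: 143 mod 9 = 8, 143 mod 16 = 15, 143 mod 19 = 10, 143 mod 5 = 3.

x ≡ 143 (mod 13680).


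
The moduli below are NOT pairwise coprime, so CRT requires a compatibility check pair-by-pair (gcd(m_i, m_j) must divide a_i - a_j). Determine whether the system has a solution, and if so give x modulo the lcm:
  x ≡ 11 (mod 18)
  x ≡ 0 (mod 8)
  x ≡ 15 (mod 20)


Moduli 18, 8, 20 are not pairwise coprime, so CRT works modulo lcm(m_i) when all pairwise compatibility conditions hold.
Pairwise compatibility: gcd(m_i, m_j) must divide a_i - a_j for every pair.
Merge one congruence at a time:
  Start: x ≡ 11 (mod 18).
  Combine with x ≡ 0 (mod 8): gcd(18, 8) = 2, and 0 - 11 = -11 is NOT divisible by 2.
    ⇒ system is inconsistent (no integer solution).

No solution (the system is inconsistent).


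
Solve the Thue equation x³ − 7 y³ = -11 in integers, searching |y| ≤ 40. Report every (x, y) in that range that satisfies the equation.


The equation is x³ - 7y³ = -11. For fixed y, x³ = 7·y³ − 11, so a solution requires the RHS to be a perfect cube.
Strategy: iterate y from -40 to 40, compute RHS = 7·y³ − 11, and check whether it is a (positive or negative) perfect cube.
Check small values of y:
  y = 0: RHS = -11 is not a perfect cube.
  y = 1: RHS = -4 is not a perfect cube.
  y = -1: RHS = -18 is not a perfect cube.
  y = 2: RHS = 45 is not a perfect cube.
  y = -2: RHS = -67 is not a perfect cube.
  y = 3: RHS = 178 is not a perfect cube.
  y = -3: RHS = -200 is not a perfect cube.
Continuing the search up to |y| = 40 finds no solutions either.
No (x, y) in the scanned range satisfies the equation.

No integer solutions with |y| ≤ 40.


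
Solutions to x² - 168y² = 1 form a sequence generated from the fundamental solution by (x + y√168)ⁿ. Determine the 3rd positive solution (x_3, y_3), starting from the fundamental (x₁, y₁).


Step 1: Find the fundamental solution (x₁, y₁) of x² - 168y² = 1.
  Expand √168 as a continued fraction. a₀ = ⌊√168⌋ = 12; iterate m_{k+1} = d_k·a_k − m_k, d_{k+1} = (168 − m_{k+1}²)/d_k, a_{k+1} = ⌊(a₀ + m_{k+1})/d_{k+1}⌋ (starting m₀ = 0, d₀ = 1), with convergents p_k = a_k·p_{k-1} + p_{k-2}, q_k = a_k·q_{k-1} + q_{k-2} (p₋₁ = 1, q₋₁ = 0):
  k = 0: a₀ = 12; p₀/q₀ = 12/1; p₀² − 168·q₀² = 144 − 168 = -24.
  k = 1: m = 12, d = 24, a = ⌊(12 + 12)/24⌋ = 1; p/q = (1·12 + 1)/(1·1 + 0) = 13/1; p² − 168·q² = 169 − 168 = 1.
  The first convergent with p² − 168·q² = 1 gives the fundamental solution (x₁, y₁) = (13, 1).
Step 2: Apply the recurrence (x_{n+1}, y_{n+1}) = (x₁x_n + 168y₁y_n, x₁y_n + y₁x_n) repeatedly.
  From (x_1, y_1) = (13, 1): x_2 = 13·13 + 168·1·1 = 337; y_2 = 13·1 + 1·13 = 26.
  From (x_2, y_2) = (337, 26): x_3 = 13·337 + 168·1·26 = 8749; y_3 = 13·26 + 1·337 = 675.
Step 3: Verify x_3² - 168·y_3² = 76545001 - 76545000 = 1 (should be 1). ✓

(x_1, y_1) = (13, 1); (x_3, y_3) = (8749, 675).


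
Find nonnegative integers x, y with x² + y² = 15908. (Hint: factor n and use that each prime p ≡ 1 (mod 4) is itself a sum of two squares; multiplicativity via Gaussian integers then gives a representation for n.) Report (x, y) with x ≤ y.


Step 1: Factor n = 15908 = 2^2 · 41 · 97.
Step 2: Check the mod-4 condition on each prime factor: 2 = 2 (special); 41 ≡ 1 (mod 4), exponent 1; 97 ≡ 1 (mod 4), exponent 1.
All primes ≡ 3 (mod 4) appear to even exponent (or don't appear), so by the two-squares theorem n IS expressible as a sum of two squares.
Step 3: Build a representation. Group n = k² · m with k = 2 and m = 41 · 97 = 3977 (a product of primes ≡ 1 (mod 4)); a representation of m scales to one of n via (k·x)² + (k·y)² = k²(x² + y²). Each prime p ≡ 1 (mod 4) is itself a sum of two squares; find a² by testing p − a² for a perfect square:
  41: 41 − 1² = 40, 41 − 2² = 37, 41 − 3² = 32, 41 − 4² = 25 = 5² ⇒ 41 = 4² + 5².
  97: 97 − 1² = 96, 97 − 2² = 93, 97 − 3² = 88, 97 − 4² = 81 = 9² ⇒ 97 = 4² + 9².
  Combine using the Brahmagupta–Fibonacci identity (a² + b²)(c² + d²) = (ac − bd)² + (ad + bc)² = (ac + bd)² + (ad − bc)²:
  41 · 97 = 3977: from (4² + 5²)(4² + 9²), take (4·4 − 5·9, 4·9 + 5·4) = (16 − 45, 36 + 20) = (-29, 56); dropping signs (only squares matter) gives (29, 56); check 29² + 56² = 841 + 3136 = 3977 ✓.
  Scale by k = 2: (2·29, 2·56) = (58, 112).
Step 4: Order so x ≤ y and verify: 58² + 112² = 3364 + 12544 = 15908 = n. ✓

n = 15908 = 58² + 112² (one valid representation with x ≤ y).


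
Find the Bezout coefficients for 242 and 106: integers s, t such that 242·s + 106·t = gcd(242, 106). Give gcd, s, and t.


Euclidean algorithm on (242, 106) — divide until remainder is 0:
  242 = 2 · 106 + 30
  106 = 3 · 30 + 16
  30 = 1 · 16 + 14
  16 = 1 · 14 + 2
  14 = 7 · 2 + 0
gcd(242, 106) = 2.
Track Bezout coefficients alongside the remainders: start with r₀ = 242 = a·1 + b·0 (s = 1, t = 0) and r₁ = 106 = a·0 + b·1 (s = 0, t = 1); each new remainder r_{k+1} = r_{k-1} − q_k·r_k inherits s_{k+1} = s_{k-1} − q_k·s_k, t_{k+1} = t_{k-1} − q_k·t_k, so r_k = a·s_k + b·t_k at every step:
  q = 2: r = 30, s = 1 − 2·0 = 1, t = 0 − 2·1 = -2  (check: 242·1 + 106·(-2) = 30)
  q = 3: r = 16, s = 0 − 3·1 = -3, t = 1 − 3·(-2) = 7  (check: 242·(-3) + 106·7 = 16)
  q = 1: r = 14, s = 1 − 1·(-3) = 4, t = -2 − 1·7 = -9  (check: 242·4 + 106·(-9) = 14)
  q = 1: r = 2, s = -3 − 1·4 = -7, t = 7 − 1·(-9) = 16  (check: 242·(-7) + 106·16 = 2)
The row with r = 2 (the gcd) gives the Bezout coefficients s = -7, t = 16.
Result: 242 · (-7) + 106 · (16) = 2.

gcd(242, 106) = 2; s = -7, t = 16 (check: 242·(-7) + 106·16 = 2).


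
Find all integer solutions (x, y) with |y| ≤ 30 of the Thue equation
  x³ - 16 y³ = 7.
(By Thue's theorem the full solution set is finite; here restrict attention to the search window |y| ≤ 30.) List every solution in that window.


The equation is x³ - 16y³ = 7. For fixed y, x³ = 16·y³ + 7, so a solution requires the RHS to be a perfect cube.
Strategy: iterate y from -30 to 30, compute RHS = 16·y³ + 7, and check whether it is a (positive or negative) perfect cube.
Check small values of y:
  y = 0: RHS = 7 is not a perfect cube.
  y = 1: RHS = 23 is not a perfect cube.
  y = -1: RHS = -9 is not a perfect cube.
  y = 2: RHS = 135 is not a perfect cube.
  y = -2: RHS = -121 is not a perfect cube.
  y = 3: RHS = 439 is not a perfect cube.
  y = -3: RHS = -425 is not a perfect cube.
Continuing the search up to |y| = 30 finds no solutions either.
No (x, y) in the scanned range satisfies the equation.

No integer solutions with |y| ≤ 30.


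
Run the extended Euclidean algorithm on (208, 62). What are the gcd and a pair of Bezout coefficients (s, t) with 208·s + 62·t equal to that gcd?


Euclidean algorithm on (208, 62) — divide until remainder is 0:
  208 = 3 · 62 + 22
  62 = 2 · 22 + 18
  22 = 1 · 18 + 4
  18 = 4 · 4 + 2
  4 = 2 · 2 + 0
gcd(208, 62) = 2.
Track Bezout coefficients alongside the remainders: start with r₀ = 208 = a·1 + b·0 (s = 1, t = 0) and r₁ = 62 = a·0 + b·1 (s = 0, t = 1); each new remainder r_{k+1} = r_{k-1} − q_k·r_k inherits s_{k+1} = s_{k-1} − q_k·s_k, t_{k+1} = t_{k-1} − q_k·t_k, so r_k = a·s_k + b·t_k at every step:
  q = 3: r = 22, s = 1 − 3·0 = 1, t = 0 − 3·1 = -3  (check: 208·1 + 62·(-3) = 22)
  q = 2: r = 18, s = 0 − 2·1 = -2, t = 1 − 2·(-3) = 7  (check: 208·(-2) + 62·7 = 18)
  q = 1: r = 4, s = 1 − 1·(-2) = 3, t = -3 − 1·7 = -10  (check: 208·3 + 62·(-10) = 4)
  q = 4: r = 2, s = -2 − 4·3 = -14, t = 7 − 4·(-10) = 47  (check: 208·(-14) + 62·47 = 2)
The row with r = 2 (the gcd) gives the Bezout coefficients s = -14, t = 47.
Result: 208 · (-14) + 62 · (47) = 2.

gcd(208, 62) = 2; s = -14, t = 47 (check: 208·(-14) + 62·47 = 2).


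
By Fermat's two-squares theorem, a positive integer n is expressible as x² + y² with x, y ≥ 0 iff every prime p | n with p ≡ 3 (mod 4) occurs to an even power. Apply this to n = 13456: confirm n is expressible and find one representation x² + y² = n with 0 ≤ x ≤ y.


Step 1: Factor n = 13456 = 2^4 · 29^2.
Step 2: Check the mod-4 condition on each prime factor: 2 = 2 (special); 29 ≡ 1 (mod 4), exponent 2.
All primes ≡ 3 (mod 4) appear to even exponent (or don't appear), so by the two-squares theorem n IS expressible as a sum of two squares.
Step 3: Build a representation. Group n = k² · m with k = 4 and m = 29 · 29 = 841 (a product of primes ≡ 1 (mod 4)); a representation of m scales to one of n via (k·x)² + (k·y)² = k²(x² + y²). Each prime p ≡ 1 (mod 4) is itself a sum of two squares; find a² by testing p − a² for a perfect square:
  29: 29 − 1² = 28, 29 − 2² = 25 = 5² ⇒ 29 = 2² + 5².
  Combine using the Brahmagupta–Fibonacci identity (a² + b²)(c² + d²) = (ac − bd)² + (ad + bc)² = (ac + bd)² + (ad − bc)²:
  29 · 29 = 841: from (2² + 5²)(2² + 5²), take (2·2 − 5·5, 2·5 + 5·2) = (4 − 25, 10 + 10) = (-21, 20); dropping signs (only squares matter) gives (21, 20); check 21² + 20² = 441 + 400 = 841 ✓.
  Scale by k = 4: (4·21, 4·20) = (84, 80).
Step 4: Order so x ≤ y and verify: 80² + 84² = 6400 + 7056 = 13456 = n. ✓

n = 13456 = 80² + 84² (one valid representation with x ≤ y).


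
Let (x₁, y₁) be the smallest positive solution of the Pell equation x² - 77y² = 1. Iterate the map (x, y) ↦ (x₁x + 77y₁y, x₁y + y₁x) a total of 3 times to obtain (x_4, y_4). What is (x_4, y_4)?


Step 1: Find the fundamental solution (x₁, y₁) of x² - 77y² = 1.
  Expand √77 as a continued fraction. a₀ = ⌊√77⌋ = 8; iterate m_{k+1} = d_k·a_k − m_k, d_{k+1} = (77 − m_{k+1}²)/d_k, a_{k+1} = ⌊(a₀ + m_{k+1})/d_{k+1}⌋ (starting m₀ = 0, d₀ = 1), with convergents p_k = a_k·p_{k-1} + p_{k-2}, q_k = a_k·q_{k-1} + q_{k-2} (p₋₁ = 1, q₋₁ = 0):
  k = 0: a₀ = 8; p₀/q₀ = 8/1; p₀² − 77·q₀² = 64 − 77 = -13.
  k = 1: m = 8, d = 13, a = ⌊(8 + 8)/13⌋ = 1; p/q = (1·8 + 1)/(1·1 + 0) = 9/1; p² − 77·q² = 81 − 77 = 4.
  k = 2: m = 5, d = 4, a = ⌊(8 + 5)/4⌋ = 3; p/q = (3·9 + 8)/(3·1 + 1) = 35/4; p² − 77·q² = 1225 − 1232 = -7.
  k = 3: m = 7, d = 7, a = ⌊(8 + 7)/7⌋ = 2; p/q = (2·35 + 9)/(2·4 + 1) = 79/9; p² − 77·q² = 6241 − 6237 = 4.
  k = 4: m = 7, d = 4, a = ⌊(8 + 7)/4⌋ = 3; p/q = (3·79 + 35)/(3·9 + 4) = 272/31; p² − 77·q² = 73984 − 73997 = -13.
  k = 5: m = 5, d = 13, a = ⌊(8 + 5)/13⌋ = 1; p/q = (1·272 + 79)/(1·31 + 9) = 351/40; p² − 77·q² = 123201 − 123200 = 1.
  The first convergent with p² − 77·q² = 1 gives the fundamental solution (x₁, y₁) = (351, 40).
Step 2: Apply the recurrence (x_{n+1}, y_{n+1}) = (x₁x_n + 77y₁y_n, x₁y_n + y₁x_n) repeatedly.
  From (x_1, y_1) = (351, 40): x_2 = 351·351 + 77·40·40 = 246401; y_2 = 351·40 + 40·351 = 28080.
  From (x_2, y_2) = (246401, 28080): x_3 = 351·246401 + 77·40·28080 = 172973151; y_3 = 351·28080 + 40·246401 = 19712120.
  From (x_3, y_3) = (172973151, 19712120): x_4 = 351·172973151 + 77·40·19712120 = 121426905601; y_4 = 351·19712120 + 40·172973151 = 13837880160.
Step 3: Verify x_4² - 77·y_4² = 14744493403834165171201 - 14744493403834165171200 = 1 (should be 1). ✓

(x_1, y_1) = (351, 40); (x_4, y_4) = (121426905601, 13837880160).


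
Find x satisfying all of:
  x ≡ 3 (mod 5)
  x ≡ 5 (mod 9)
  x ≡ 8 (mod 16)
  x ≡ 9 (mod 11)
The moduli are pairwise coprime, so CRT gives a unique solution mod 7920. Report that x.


Product of moduli M = 5 · 9 · 16 · 11 = 7920.
Merge one congruence at a time:
  Start: x ≡ 3 (mod 5).
  Combine with x ≡ 5 (mod 9); new modulus lcm = 45.
    Write x = 3 + 5·t and substitute into x ≡ 5 (mod 9): 5·t ≡ 5 − 3 = 2 (mod 9).
    The inverse of 5 mod 9 is 2 (since 5·2 = 10 = 1·9 + 1), so t ≡ 2·2 = 4 ≡ 4 (mod 9).
    Then x = 3 + 5·4 = 23, valid modulo lcm(5, 9) = 45: x ≡ 23 (mod 45).
  Combine with x ≡ 8 (mod 16); new modulus lcm = 720.
    Write x = 23 + 45·t and substitute into x ≡ 8 (mod 16): 45·t ≡ 8 − 23 = -15 (mod 16).
    Reduce coefficients mod 16: 13·t ≡ 1 (mod 16).
    The inverse of 13 mod 16 is 5 (since 13·5 = 65 = 4·16 + 1), so t ≡ 5·1 = 5 ≡ 5 (mod 16).
    Then x = 23 + 45·5 = 248, valid modulo lcm(45, 16) = 720: x ≡ 248 (mod 720).
  Combine with x ≡ 9 (mod 11); new modulus lcm = 7920.
    Write x = 248 + 720·t and substitute into x ≡ 9 (mod 11): 720·t ≡ 9 − 248 = -239 (mod 11).
    Reduce coefficients mod 11: 5·t ≡ 3 (mod 11).
    The inverse of 5 mod 11 is 9 (since 5·9 = 45 = 4·11 + 1), so t ≡ 9·3 = 27 ≡ 5 (mod 11).
    Then x = 248 + 720·5 = 3848, valid modulo lcm(720, 11) = 7920: x ≡ 3848 (mod 7920).
Verify against each original: 3848 mod 5 = 3, 3848 mod 9 = 5, 3848 mod 16 = 8, 3848 mod 11 = 9.

x ≡ 3848 (mod 7920).


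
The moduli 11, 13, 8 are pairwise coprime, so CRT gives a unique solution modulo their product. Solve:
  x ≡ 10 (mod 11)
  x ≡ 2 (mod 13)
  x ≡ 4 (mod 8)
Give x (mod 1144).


Moduli 11, 13, 8 are pairwise coprime; by CRT there is a unique solution modulo M = 11 · 13 · 8 = 1144.
Solve pairwise, accumulating the modulus:
  Start with x ≡ 10 (mod 11).
  Combine with x ≡ 2 (mod 13): since gcd(11, 13) = 1, we get a unique residue mod 143.
    Write x = 10 + 11·t and substitute into x ≡ 2 (mod 13): 11·t ≡ 2 − 10 = -8 (mod 13).
    Reduce coefficients mod 13: 11·t ≡ 5 (mod 13).
    The inverse of 11 mod 13 is 6 (since 11·6 = 66 = 5·13 + 1), so t ≡ 6·5 = 30 ≡ 4 (mod 13).
    Then x = 10 + 11·4 = 54, valid modulo lcm(11, 13) = 143: x ≡ 54 (mod 143).
  Combine with x ≡ 4 (mod 8): since gcd(143, 8) = 1, we get a unique residue mod 1144.
    Write x = 54 + 143·t and substitute into x ≡ 4 (mod 8): 143·t ≡ 4 − 54 = -50 (mod 8).
    Reduce coefficients mod 8: 7·t ≡ 6 (mod 8).
    The inverse of 7 mod 8 is 7 (since 7·7 = 49 = 6·8 + 1), so t ≡ 7·6 = 42 ≡ 2 (mod 8).
    Then x = 54 + 143·2 = 340, valid modulo lcm(143, 8) = 1144: x ≡ 340 (mod 1144).
Verify: 340 mod 11 = 10 ✓, 340 mod 13 = 2 ✓, 340 mod 8 = 4 ✓.

x ≡ 340 (mod 1144).


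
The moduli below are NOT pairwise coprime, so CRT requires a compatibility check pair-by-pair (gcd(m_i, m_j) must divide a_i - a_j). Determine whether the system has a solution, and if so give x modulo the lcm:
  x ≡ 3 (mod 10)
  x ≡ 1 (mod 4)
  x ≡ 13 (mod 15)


Moduli 10, 4, 15 are not pairwise coprime, so CRT works modulo lcm(m_i) when all pairwise compatibility conditions hold.
Pairwise compatibility: gcd(m_i, m_j) must divide a_i - a_j for every pair.
Merge one congruence at a time:
  Start: x ≡ 3 (mod 10).
  Combine with x ≡ 1 (mod 4): gcd(10, 4) = 2; 1 - 3 = -2, which IS divisible by 2, so compatible.
    Write x = 3 + 10·t and substitute into x ≡ 1 (mod 4): 10·t ≡ 1 − 3 = -2 (mod 4).
    Divide the congruence (and modulus) by g = 2: 5·t ≡ -1 (mod 2).
    Reduce coefficients mod 2: 1·t ≡ 1 (mod 2).
    So t ≡ 1 (mod 2).
    Then x = 3 + 10·1 = 13, valid modulo lcm(10, 4) = 20: x ≡ 13 (mod 20).
  Combine with x ≡ 13 (mod 15): gcd(20, 15) = 5; 13 - 13 = 0, which IS divisible by 5, so compatible.
    Write x = 13 + 20·t and substitute into x ≡ 13 (mod 15): 20·t ≡ 13 − 13 = 0 (mod 15).
    Divide the congruence (and modulus) by g = 5: 4·t ≡ 0 (mod 3).
    Reduce coefficients mod 3: 1·t ≡ 0 (mod 3).
    So t ≡ 0 (mod 3).
    Then x = 13 + 20·0 = 13, valid modulo lcm(20, 15) = 60: x ≡ 13 (mod 60).
Verify: 13 mod 10 = 3, 13 mod 4 = 1, 13 mod 15 = 13.

x ≡ 13 (mod 60).


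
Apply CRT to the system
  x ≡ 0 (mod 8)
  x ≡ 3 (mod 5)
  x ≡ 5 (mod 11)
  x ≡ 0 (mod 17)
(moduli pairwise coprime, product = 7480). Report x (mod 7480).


Product of moduli M = 8 · 5 · 11 · 17 = 7480.
Merge one congruence at a time:
  Start: x ≡ 0 (mod 8).
  Combine with x ≡ 3 (mod 5); new modulus lcm = 40.
    Write x = 0 + 8·t and substitute into x ≡ 3 (mod 5): 8·t ≡ 3 − 0 = 3 (mod 5).
    Reduce coefficients mod 5: 3·t ≡ 3 (mod 5).
    The inverse of 3 mod 5 is 2 (since 3·2 = 6 = 1·5 + 1), so t ≡ 2·3 = 6 ≡ 1 (mod 5).
    Then x = 0 + 8·1 = 8, valid modulo lcm(8, 5) = 40: x ≡ 8 (mod 40).
  Combine with x ≡ 5 (mod 11); new modulus lcm = 440.
    Write x = 8 + 40·t and substitute into x ≡ 5 (mod 11): 40·t ≡ 5 − 8 = -3 (mod 11).
    Reduce coefficients mod 11: 7·t ≡ 8 (mod 11).
    The inverse of 7 mod 11 is 8 (since 7·8 = 56 = 5·11 + 1), so t ≡ 8·8 = 64 ≡ 9 (mod 11).
    Then x = 8 + 40·9 = 368, valid modulo lcm(40, 11) = 440: x ≡ 368 (mod 440).
  Combine with x ≡ 0 (mod 17); new modulus lcm = 7480.
    Write x = 368 + 440·t and substitute into x ≡ 0 (mod 17): 440·t ≡ 0 − 368 = -368 (mod 17).
    Reduce coefficients mod 17: 15·t ≡ 6 (mod 17).
    The inverse of 15 mod 17 is 8 (since 15·8 = 120 = 7·17 + 1), so t ≡ 8·6 = 48 ≡ 14 (mod 17).
    Then x = 368 + 440·14 = 6528, valid modulo lcm(440, 17) = 7480: x ≡ 6528 (mod 7480).
Verify against each original: 6528 mod 8 = 0, 6528 mod 5 = 3, 6528 mod 11 = 5, 6528 mod 17 = 0.

x ≡ 6528 (mod 7480).
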